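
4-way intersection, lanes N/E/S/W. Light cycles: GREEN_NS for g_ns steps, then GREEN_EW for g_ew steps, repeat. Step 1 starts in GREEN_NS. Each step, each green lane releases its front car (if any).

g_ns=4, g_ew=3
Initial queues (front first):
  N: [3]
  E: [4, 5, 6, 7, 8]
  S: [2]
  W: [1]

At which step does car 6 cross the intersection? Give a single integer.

Step 1 [NS]: N:car3-GO,E:wait,S:car2-GO,W:wait | queues: N=0 E=5 S=0 W=1
Step 2 [NS]: N:empty,E:wait,S:empty,W:wait | queues: N=0 E=5 S=0 W=1
Step 3 [NS]: N:empty,E:wait,S:empty,W:wait | queues: N=0 E=5 S=0 W=1
Step 4 [NS]: N:empty,E:wait,S:empty,W:wait | queues: N=0 E=5 S=0 W=1
Step 5 [EW]: N:wait,E:car4-GO,S:wait,W:car1-GO | queues: N=0 E=4 S=0 W=0
Step 6 [EW]: N:wait,E:car5-GO,S:wait,W:empty | queues: N=0 E=3 S=0 W=0
Step 7 [EW]: N:wait,E:car6-GO,S:wait,W:empty | queues: N=0 E=2 S=0 W=0
Step 8 [NS]: N:empty,E:wait,S:empty,W:wait | queues: N=0 E=2 S=0 W=0
Step 9 [NS]: N:empty,E:wait,S:empty,W:wait | queues: N=0 E=2 S=0 W=0
Step 10 [NS]: N:empty,E:wait,S:empty,W:wait | queues: N=0 E=2 S=0 W=0
Step 11 [NS]: N:empty,E:wait,S:empty,W:wait | queues: N=0 E=2 S=0 W=0
Step 12 [EW]: N:wait,E:car7-GO,S:wait,W:empty | queues: N=0 E=1 S=0 W=0
Step 13 [EW]: N:wait,E:car8-GO,S:wait,W:empty | queues: N=0 E=0 S=0 W=0
Car 6 crosses at step 7

7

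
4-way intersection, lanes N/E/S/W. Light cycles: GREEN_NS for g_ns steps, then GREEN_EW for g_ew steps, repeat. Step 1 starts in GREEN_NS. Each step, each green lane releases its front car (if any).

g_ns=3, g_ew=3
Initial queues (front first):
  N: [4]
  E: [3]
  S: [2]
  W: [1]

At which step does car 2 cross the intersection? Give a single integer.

Step 1 [NS]: N:car4-GO,E:wait,S:car2-GO,W:wait | queues: N=0 E=1 S=0 W=1
Step 2 [NS]: N:empty,E:wait,S:empty,W:wait | queues: N=0 E=1 S=0 W=1
Step 3 [NS]: N:empty,E:wait,S:empty,W:wait | queues: N=0 E=1 S=0 W=1
Step 4 [EW]: N:wait,E:car3-GO,S:wait,W:car1-GO | queues: N=0 E=0 S=0 W=0
Car 2 crosses at step 1

1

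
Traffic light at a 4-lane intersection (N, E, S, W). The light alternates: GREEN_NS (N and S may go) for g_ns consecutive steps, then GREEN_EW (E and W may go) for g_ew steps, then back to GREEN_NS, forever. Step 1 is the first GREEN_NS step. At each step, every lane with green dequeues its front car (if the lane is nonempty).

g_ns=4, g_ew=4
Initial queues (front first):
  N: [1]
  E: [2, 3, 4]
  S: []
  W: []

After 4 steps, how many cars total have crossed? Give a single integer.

Answer: 1

Derivation:
Step 1 [NS]: N:car1-GO,E:wait,S:empty,W:wait | queues: N=0 E=3 S=0 W=0
Step 2 [NS]: N:empty,E:wait,S:empty,W:wait | queues: N=0 E=3 S=0 W=0
Step 3 [NS]: N:empty,E:wait,S:empty,W:wait | queues: N=0 E=3 S=0 W=0
Step 4 [NS]: N:empty,E:wait,S:empty,W:wait | queues: N=0 E=3 S=0 W=0
Cars crossed by step 4: 1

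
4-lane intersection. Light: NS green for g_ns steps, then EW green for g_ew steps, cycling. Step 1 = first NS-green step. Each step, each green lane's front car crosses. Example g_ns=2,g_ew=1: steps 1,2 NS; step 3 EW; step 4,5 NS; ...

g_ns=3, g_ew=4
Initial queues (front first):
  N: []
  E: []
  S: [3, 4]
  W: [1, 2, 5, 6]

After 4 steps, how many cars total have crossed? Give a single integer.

Step 1 [NS]: N:empty,E:wait,S:car3-GO,W:wait | queues: N=0 E=0 S=1 W=4
Step 2 [NS]: N:empty,E:wait,S:car4-GO,W:wait | queues: N=0 E=0 S=0 W=4
Step 3 [NS]: N:empty,E:wait,S:empty,W:wait | queues: N=0 E=0 S=0 W=4
Step 4 [EW]: N:wait,E:empty,S:wait,W:car1-GO | queues: N=0 E=0 S=0 W=3
Cars crossed by step 4: 3

Answer: 3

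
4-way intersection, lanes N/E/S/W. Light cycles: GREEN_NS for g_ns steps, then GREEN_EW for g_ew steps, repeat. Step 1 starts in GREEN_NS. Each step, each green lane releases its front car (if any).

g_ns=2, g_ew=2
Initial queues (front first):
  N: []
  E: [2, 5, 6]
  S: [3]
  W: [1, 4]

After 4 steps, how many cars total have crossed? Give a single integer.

Step 1 [NS]: N:empty,E:wait,S:car3-GO,W:wait | queues: N=0 E=3 S=0 W=2
Step 2 [NS]: N:empty,E:wait,S:empty,W:wait | queues: N=0 E=3 S=0 W=2
Step 3 [EW]: N:wait,E:car2-GO,S:wait,W:car1-GO | queues: N=0 E=2 S=0 W=1
Step 4 [EW]: N:wait,E:car5-GO,S:wait,W:car4-GO | queues: N=0 E=1 S=0 W=0
Cars crossed by step 4: 5

Answer: 5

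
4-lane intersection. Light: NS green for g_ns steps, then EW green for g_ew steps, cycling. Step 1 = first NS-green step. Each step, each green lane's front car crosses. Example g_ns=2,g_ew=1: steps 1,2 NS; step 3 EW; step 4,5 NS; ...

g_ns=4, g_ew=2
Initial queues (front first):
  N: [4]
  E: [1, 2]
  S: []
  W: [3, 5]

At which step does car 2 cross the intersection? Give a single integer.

Step 1 [NS]: N:car4-GO,E:wait,S:empty,W:wait | queues: N=0 E=2 S=0 W=2
Step 2 [NS]: N:empty,E:wait,S:empty,W:wait | queues: N=0 E=2 S=0 W=2
Step 3 [NS]: N:empty,E:wait,S:empty,W:wait | queues: N=0 E=2 S=0 W=2
Step 4 [NS]: N:empty,E:wait,S:empty,W:wait | queues: N=0 E=2 S=0 W=2
Step 5 [EW]: N:wait,E:car1-GO,S:wait,W:car3-GO | queues: N=0 E=1 S=0 W=1
Step 6 [EW]: N:wait,E:car2-GO,S:wait,W:car5-GO | queues: N=0 E=0 S=0 W=0
Car 2 crosses at step 6

6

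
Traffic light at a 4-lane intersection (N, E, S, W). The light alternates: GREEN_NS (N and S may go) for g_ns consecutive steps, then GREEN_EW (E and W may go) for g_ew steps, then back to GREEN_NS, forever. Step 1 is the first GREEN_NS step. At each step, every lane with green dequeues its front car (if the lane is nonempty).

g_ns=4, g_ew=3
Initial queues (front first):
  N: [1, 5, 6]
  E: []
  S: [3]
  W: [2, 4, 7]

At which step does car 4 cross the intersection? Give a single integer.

Step 1 [NS]: N:car1-GO,E:wait,S:car3-GO,W:wait | queues: N=2 E=0 S=0 W=3
Step 2 [NS]: N:car5-GO,E:wait,S:empty,W:wait | queues: N=1 E=0 S=0 W=3
Step 3 [NS]: N:car6-GO,E:wait,S:empty,W:wait | queues: N=0 E=0 S=0 W=3
Step 4 [NS]: N:empty,E:wait,S:empty,W:wait | queues: N=0 E=0 S=0 W=3
Step 5 [EW]: N:wait,E:empty,S:wait,W:car2-GO | queues: N=0 E=0 S=0 W=2
Step 6 [EW]: N:wait,E:empty,S:wait,W:car4-GO | queues: N=0 E=0 S=0 W=1
Step 7 [EW]: N:wait,E:empty,S:wait,W:car7-GO | queues: N=0 E=0 S=0 W=0
Car 4 crosses at step 6

6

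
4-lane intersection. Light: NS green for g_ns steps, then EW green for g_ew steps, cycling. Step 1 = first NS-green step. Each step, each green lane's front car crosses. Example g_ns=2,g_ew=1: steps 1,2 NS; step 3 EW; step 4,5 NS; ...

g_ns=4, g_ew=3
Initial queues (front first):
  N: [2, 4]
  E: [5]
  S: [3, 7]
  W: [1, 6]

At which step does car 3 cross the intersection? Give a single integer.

Step 1 [NS]: N:car2-GO,E:wait,S:car3-GO,W:wait | queues: N=1 E=1 S=1 W=2
Step 2 [NS]: N:car4-GO,E:wait,S:car7-GO,W:wait | queues: N=0 E=1 S=0 W=2
Step 3 [NS]: N:empty,E:wait,S:empty,W:wait | queues: N=0 E=1 S=0 W=2
Step 4 [NS]: N:empty,E:wait,S:empty,W:wait | queues: N=0 E=1 S=0 W=2
Step 5 [EW]: N:wait,E:car5-GO,S:wait,W:car1-GO | queues: N=0 E=0 S=0 W=1
Step 6 [EW]: N:wait,E:empty,S:wait,W:car6-GO | queues: N=0 E=0 S=0 W=0
Car 3 crosses at step 1

1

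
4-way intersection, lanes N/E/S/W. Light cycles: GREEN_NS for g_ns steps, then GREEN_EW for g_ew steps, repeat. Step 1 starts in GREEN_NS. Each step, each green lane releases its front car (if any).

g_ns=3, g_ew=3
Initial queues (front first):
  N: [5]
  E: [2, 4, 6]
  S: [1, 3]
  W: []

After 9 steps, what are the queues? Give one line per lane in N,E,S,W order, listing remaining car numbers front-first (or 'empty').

Step 1 [NS]: N:car5-GO,E:wait,S:car1-GO,W:wait | queues: N=0 E=3 S=1 W=0
Step 2 [NS]: N:empty,E:wait,S:car3-GO,W:wait | queues: N=0 E=3 S=0 W=0
Step 3 [NS]: N:empty,E:wait,S:empty,W:wait | queues: N=0 E=3 S=0 W=0
Step 4 [EW]: N:wait,E:car2-GO,S:wait,W:empty | queues: N=0 E=2 S=0 W=0
Step 5 [EW]: N:wait,E:car4-GO,S:wait,W:empty | queues: N=0 E=1 S=0 W=0
Step 6 [EW]: N:wait,E:car6-GO,S:wait,W:empty | queues: N=0 E=0 S=0 W=0

N: empty
E: empty
S: empty
W: empty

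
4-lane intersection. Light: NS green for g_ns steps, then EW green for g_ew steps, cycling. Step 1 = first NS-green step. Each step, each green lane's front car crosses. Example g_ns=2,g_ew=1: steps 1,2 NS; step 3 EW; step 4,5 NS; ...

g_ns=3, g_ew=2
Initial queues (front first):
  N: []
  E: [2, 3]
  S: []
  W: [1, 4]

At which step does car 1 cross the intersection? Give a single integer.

Step 1 [NS]: N:empty,E:wait,S:empty,W:wait | queues: N=0 E=2 S=0 W=2
Step 2 [NS]: N:empty,E:wait,S:empty,W:wait | queues: N=0 E=2 S=0 W=2
Step 3 [NS]: N:empty,E:wait,S:empty,W:wait | queues: N=0 E=2 S=0 W=2
Step 4 [EW]: N:wait,E:car2-GO,S:wait,W:car1-GO | queues: N=0 E=1 S=0 W=1
Step 5 [EW]: N:wait,E:car3-GO,S:wait,W:car4-GO | queues: N=0 E=0 S=0 W=0
Car 1 crosses at step 4

4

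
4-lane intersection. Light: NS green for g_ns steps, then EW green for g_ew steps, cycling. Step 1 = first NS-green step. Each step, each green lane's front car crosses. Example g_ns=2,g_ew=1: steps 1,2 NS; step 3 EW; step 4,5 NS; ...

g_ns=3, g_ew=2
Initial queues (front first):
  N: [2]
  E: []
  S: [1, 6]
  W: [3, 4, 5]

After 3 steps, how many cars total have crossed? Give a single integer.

Step 1 [NS]: N:car2-GO,E:wait,S:car1-GO,W:wait | queues: N=0 E=0 S=1 W=3
Step 2 [NS]: N:empty,E:wait,S:car6-GO,W:wait | queues: N=0 E=0 S=0 W=3
Step 3 [NS]: N:empty,E:wait,S:empty,W:wait | queues: N=0 E=0 S=0 W=3
Cars crossed by step 3: 3

Answer: 3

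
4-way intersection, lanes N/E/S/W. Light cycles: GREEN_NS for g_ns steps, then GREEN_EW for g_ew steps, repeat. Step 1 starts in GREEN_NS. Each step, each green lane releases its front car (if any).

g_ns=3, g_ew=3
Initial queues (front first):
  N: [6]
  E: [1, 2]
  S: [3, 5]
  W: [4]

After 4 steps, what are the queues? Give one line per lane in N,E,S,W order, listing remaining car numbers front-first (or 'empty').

Step 1 [NS]: N:car6-GO,E:wait,S:car3-GO,W:wait | queues: N=0 E=2 S=1 W=1
Step 2 [NS]: N:empty,E:wait,S:car5-GO,W:wait | queues: N=0 E=2 S=0 W=1
Step 3 [NS]: N:empty,E:wait,S:empty,W:wait | queues: N=0 E=2 S=0 W=1
Step 4 [EW]: N:wait,E:car1-GO,S:wait,W:car4-GO | queues: N=0 E=1 S=0 W=0

N: empty
E: 2
S: empty
W: empty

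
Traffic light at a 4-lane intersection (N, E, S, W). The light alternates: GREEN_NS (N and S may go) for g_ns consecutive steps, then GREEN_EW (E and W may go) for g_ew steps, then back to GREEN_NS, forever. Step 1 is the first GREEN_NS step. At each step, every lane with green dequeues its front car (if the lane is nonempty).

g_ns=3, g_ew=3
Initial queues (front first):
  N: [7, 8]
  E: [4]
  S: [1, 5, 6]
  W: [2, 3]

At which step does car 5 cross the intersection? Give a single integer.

Step 1 [NS]: N:car7-GO,E:wait,S:car1-GO,W:wait | queues: N=1 E=1 S=2 W=2
Step 2 [NS]: N:car8-GO,E:wait,S:car5-GO,W:wait | queues: N=0 E=1 S=1 W=2
Step 3 [NS]: N:empty,E:wait,S:car6-GO,W:wait | queues: N=0 E=1 S=0 W=2
Step 4 [EW]: N:wait,E:car4-GO,S:wait,W:car2-GO | queues: N=0 E=0 S=0 W=1
Step 5 [EW]: N:wait,E:empty,S:wait,W:car3-GO | queues: N=0 E=0 S=0 W=0
Car 5 crosses at step 2

2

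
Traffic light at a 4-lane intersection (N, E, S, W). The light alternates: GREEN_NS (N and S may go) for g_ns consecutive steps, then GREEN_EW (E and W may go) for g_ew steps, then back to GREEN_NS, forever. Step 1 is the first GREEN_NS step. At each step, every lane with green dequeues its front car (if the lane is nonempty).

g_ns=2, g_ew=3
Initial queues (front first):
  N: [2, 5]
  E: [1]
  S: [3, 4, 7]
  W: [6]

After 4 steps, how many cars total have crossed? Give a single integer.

Step 1 [NS]: N:car2-GO,E:wait,S:car3-GO,W:wait | queues: N=1 E=1 S=2 W=1
Step 2 [NS]: N:car5-GO,E:wait,S:car4-GO,W:wait | queues: N=0 E=1 S=1 W=1
Step 3 [EW]: N:wait,E:car1-GO,S:wait,W:car6-GO | queues: N=0 E=0 S=1 W=0
Step 4 [EW]: N:wait,E:empty,S:wait,W:empty | queues: N=0 E=0 S=1 W=0
Cars crossed by step 4: 6

Answer: 6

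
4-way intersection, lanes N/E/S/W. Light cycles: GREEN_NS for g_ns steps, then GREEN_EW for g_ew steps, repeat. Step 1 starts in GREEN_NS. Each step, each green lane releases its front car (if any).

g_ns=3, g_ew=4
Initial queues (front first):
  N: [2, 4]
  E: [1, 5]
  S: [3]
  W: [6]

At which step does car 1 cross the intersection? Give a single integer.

Step 1 [NS]: N:car2-GO,E:wait,S:car3-GO,W:wait | queues: N=1 E=2 S=0 W=1
Step 2 [NS]: N:car4-GO,E:wait,S:empty,W:wait | queues: N=0 E=2 S=0 W=1
Step 3 [NS]: N:empty,E:wait,S:empty,W:wait | queues: N=0 E=2 S=0 W=1
Step 4 [EW]: N:wait,E:car1-GO,S:wait,W:car6-GO | queues: N=0 E=1 S=0 W=0
Step 5 [EW]: N:wait,E:car5-GO,S:wait,W:empty | queues: N=0 E=0 S=0 W=0
Car 1 crosses at step 4

4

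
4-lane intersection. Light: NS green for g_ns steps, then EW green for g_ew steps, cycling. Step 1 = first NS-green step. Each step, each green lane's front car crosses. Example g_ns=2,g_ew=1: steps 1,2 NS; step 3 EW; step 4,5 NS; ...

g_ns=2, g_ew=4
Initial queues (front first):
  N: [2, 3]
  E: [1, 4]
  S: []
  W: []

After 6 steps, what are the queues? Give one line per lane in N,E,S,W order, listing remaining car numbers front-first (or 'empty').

Step 1 [NS]: N:car2-GO,E:wait,S:empty,W:wait | queues: N=1 E=2 S=0 W=0
Step 2 [NS]: N:car3-GO,E:wait,S:empty,W:wait | queues: N=0 E=2 S=0 W=0
Step 3 [EW]: N:wait,E:car1-GO,S:wait,W:empty | queues: N=0 E=1 S=0 W=0
Step 4 [EW]: N:wait,E:car4-GO,S:wait,W:empty | queues: N=0 E=0 S=0 W=0

N: empty
E: empty
S: empty
W: empty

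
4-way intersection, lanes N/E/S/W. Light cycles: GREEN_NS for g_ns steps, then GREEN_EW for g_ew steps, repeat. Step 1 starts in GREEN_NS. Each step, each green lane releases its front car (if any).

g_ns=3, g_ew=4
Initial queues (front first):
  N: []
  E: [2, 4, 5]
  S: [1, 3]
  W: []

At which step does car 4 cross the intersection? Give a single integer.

Step 1 [NS]: N:empty,E:wait,S:car1-GO,W:wait | queues: N=0 E=3 S=1 W=0
Step 2 [NS]: N:empty,E:wait,S:car3-GO,W:wait | queues: N=0 E=3 S=0 W=0
Step 3 [NS]: N:empty,E:wait,S:empty,W:wait | queues: N=0 E=3 S=0 W=0
Step 4 [EW]: N:wait,E:car2-GO,S:wait,W:empty | queues: N=0 E=2 S=0 W=0
Step 5 [EW]: N:wait,E:car4-GO,S:wait,W:empty | queues: N=0 E=1 S=0 W=0
Step 6 [EW]: N:wait,E:car5-GO,S:wait,W:empty | queues: N=0 E=0 S=0 W=0
Car 4 crosses at step 5

5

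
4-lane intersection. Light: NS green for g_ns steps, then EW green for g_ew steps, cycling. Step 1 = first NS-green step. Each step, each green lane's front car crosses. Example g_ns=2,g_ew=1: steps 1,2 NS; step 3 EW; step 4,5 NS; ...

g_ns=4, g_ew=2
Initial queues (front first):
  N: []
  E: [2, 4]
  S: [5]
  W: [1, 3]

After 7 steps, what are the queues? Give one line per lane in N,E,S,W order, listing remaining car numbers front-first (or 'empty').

Step 1 [NS]: N:empty,E:wait,S:car5-GO,W:wait | queues: N=0 E=2 S=0 W=2
Step 2 [NS]: N:empty,E:wait,S:empty,W:wait | queues: N=0 E=2 S=0 W=2
Step 3 [NS]: N:empty,E:wait,S:empty,W:wait | queues: N=0 E=2 S=0 W=2
Step 4 [NS]: N:empty,E:wait,S:empty,W:wait | queues: N=0 E=2 S=0 W=2
Step 5 [EW]: N:wait,E:car2-GO,S:wait,W:car1-GO | queues: N=0 E=1 S=0 W=1
Step 6 [EW]: N:wait,E:car4-GO,S:wait,W:car3-GO | queues: N=0 E=0 S=0 W=0

N: empty
E: empty
S: empty
W: empty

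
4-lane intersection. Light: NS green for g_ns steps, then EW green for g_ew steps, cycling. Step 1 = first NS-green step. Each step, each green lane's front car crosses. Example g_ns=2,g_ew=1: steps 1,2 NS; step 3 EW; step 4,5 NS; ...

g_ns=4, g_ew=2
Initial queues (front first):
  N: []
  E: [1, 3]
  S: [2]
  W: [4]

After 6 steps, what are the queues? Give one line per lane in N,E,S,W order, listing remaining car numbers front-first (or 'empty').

Step 1 [NS]: N:empty,E:wait,S:car2-GO,W:wait | queues: N=0 E=2 S=0 W=1
Step 2 [NS]: N:empty,E:wait,S:empty,W:wait | queues: N=0 E=2 S=0 W=1
Step 3 [NS]: N:empty,E:wait,S:empty,W:wait | queues: N=0 E=2 S=0 W=1
Step 4 [NS]: N:empty,E:wait,S:empty,W:wait | queues: N=0 E=2 S=0 W=1
Step 5 [EW]: N:wait,E:car1-GO,S:wait,W:car4-GO | queues: N=0 E=1 S=0 W=0
Step 6 [EW]: N:wait,E:car3-GO,S:wait,W:empty | queues: N=0 E=0 S=0 W=0

N: empty
E: empty
S: empty
W: empty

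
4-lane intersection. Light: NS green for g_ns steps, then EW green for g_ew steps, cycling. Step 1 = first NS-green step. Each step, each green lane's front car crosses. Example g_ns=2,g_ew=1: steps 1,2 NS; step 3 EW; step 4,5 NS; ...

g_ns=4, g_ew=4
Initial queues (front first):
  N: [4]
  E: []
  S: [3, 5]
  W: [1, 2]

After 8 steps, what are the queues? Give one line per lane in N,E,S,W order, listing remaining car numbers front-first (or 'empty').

Step 1 [NS]: N:car4-GO,E:wait,S:car3-GO,W:wait | queues: N=0 E=0 S=1 W=2
Step 2 [NS]: N:empty,E:wait,S:car5-GO,W:wait | queues: N=0 E=0 S=0 W=2
Step 3 [NS]: N:empty,E:wait,S:empty,W:wait | queues: N=0 E=0 S=0 W=2
Step 4 [NS]: N:empty,E:wait,S:empty,W:wait | queues: N=0 E=0 S=0 W=2
Step 5 [EW]: N:wait,E:empty,S:wait,W:car1-GO | queues: N=0 E=0 S=0 W=1
Step 6 [EW]: N:wait,E:empty,S:wait,W:car2-GO | queues: N=0 E=0 S=0 W=0

N: empty
E: empty
S: empty
W: empty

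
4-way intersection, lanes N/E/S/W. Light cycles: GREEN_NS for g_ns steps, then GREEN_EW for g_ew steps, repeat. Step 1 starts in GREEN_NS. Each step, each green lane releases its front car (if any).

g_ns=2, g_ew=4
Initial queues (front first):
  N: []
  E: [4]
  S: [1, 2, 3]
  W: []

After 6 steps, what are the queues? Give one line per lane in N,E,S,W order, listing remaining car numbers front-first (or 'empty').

Step 1 [NS]: N:empty,E:wait,S:car1-GO,W:wait | queues: N=0 E=1 S=2 W=0
Step 2 [NS]: N:empty,E:wait,S:car2-GO,W:wait | queues: N=0 E=1 S=1 W=0
Step 3 [EW]: N:wait,E:car4-GO,S:wait,W:empty | queues: N=0 E=0 S=1 W=0
Step 4 [EW]: N:wait,E:empty,S:wait,W:empty | queues: N=0 E=0 S=1 W=0
Step 5 [EW]: N:wait,E:empty,S:wait,W:empty | queues: N=0 E=0 S=1 W=0
Step 6 [EW]: N:wait,E:empty,S:wait,W:empty | queues: N=0 E=0 S=1 W=0

N: empty
E: empty
S: 3
W: empty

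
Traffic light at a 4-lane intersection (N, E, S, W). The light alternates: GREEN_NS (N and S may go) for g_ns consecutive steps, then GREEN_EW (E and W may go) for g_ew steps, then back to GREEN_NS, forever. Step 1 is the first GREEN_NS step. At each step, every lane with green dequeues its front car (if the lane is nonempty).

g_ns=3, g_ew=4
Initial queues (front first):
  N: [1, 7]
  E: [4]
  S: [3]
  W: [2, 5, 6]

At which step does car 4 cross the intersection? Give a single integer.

Step 1 [NS]: N:car1-GO,E:wait,S:car3-GO,W:wait | queues: N=1 E=1 S=0 W=3
Step 2 [NS]: N:car7-GO,E:wait,S:empty,W:wait | queues: N=0 E=1 S=0 W=3
Step 3 [NS]: N:empty,E:wait,S:empty,W:wait | queues: N=0 E=1 S=0 W=3
Step 4 [EW]: N:wait,E:car4-GO,S:wait,W:car2-GO | queues: N=0 E=0 S=0 W=2
Step 5 [EW]: N:wait,E:empty,S:wait,W:car5-GO | queues: N=0 E=0 S=0 W=1
Step 6 [EW]: N:wait,E:empty,S:wait,W:car6-GO | queues: N=0 E=0 S=0 W=0
Car 4 crosses at step 4

4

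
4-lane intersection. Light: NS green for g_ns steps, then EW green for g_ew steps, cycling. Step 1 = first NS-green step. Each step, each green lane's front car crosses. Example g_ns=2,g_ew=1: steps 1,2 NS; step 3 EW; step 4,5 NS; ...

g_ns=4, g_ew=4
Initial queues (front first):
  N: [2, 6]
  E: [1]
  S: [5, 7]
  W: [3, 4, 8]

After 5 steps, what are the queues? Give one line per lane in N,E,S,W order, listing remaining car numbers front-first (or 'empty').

Step 1 [NS]: N:car2-GO,E:wait,S:car5-GO,W:wait | queues: N=1 E=1 S=1 W=3
Step 2 [NS]: N:car6-GO,E:wait,S:car7-GO,W:wait | queues: N=0 E=1 S=0 W=3
Step 3 [NS]: N:empty,E:wait,S:empty,W:wait | queues: N=0 E=1 S=0 W=3
Step 4 [NS]: N:empty,E:wait,S:empty,W:wait | queues: N=0 E=1 S=0 W=3
Step 5 [EW]: N:wait,E:car1-GO,S:wait,W:car3-GO | queues: N=0 E=0 S=0 W=2

N: empty
E: empty
S: empty
W: 4 8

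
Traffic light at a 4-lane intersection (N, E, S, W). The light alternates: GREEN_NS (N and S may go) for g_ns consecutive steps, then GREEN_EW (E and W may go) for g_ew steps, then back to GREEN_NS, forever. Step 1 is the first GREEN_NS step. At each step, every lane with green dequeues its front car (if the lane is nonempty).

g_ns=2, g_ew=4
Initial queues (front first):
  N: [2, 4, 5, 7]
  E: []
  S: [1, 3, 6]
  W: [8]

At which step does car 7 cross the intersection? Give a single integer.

Step 1 [NS]: N:car2-GO,E:wait,S:car1-GO,W:wait | queues: N=3 E=0 S=2 W=1
Step 2 [NS]: N:car4-GO,E:wait,S:car3-GO,W:wait | queues: N=2 E=0 S=1 W=1
Step 3 [EW]: N:wait,E:empty,S:wait,W:car8-GO | queues: N=2 E=0 S=1 W=0
Step 4 [EW]: N:wait,E:empty,S:wait,W:empty | queues: N=2 E=0 S=1 W=0
Step 5 [EW]: N:wait,E:empty,S:wait,W:empty | queues: N=2 E=0 S=1 W=0
Step 6 [EW]: N:wait,E:empty,S:wait,W:empty | queues: N=2 E=0 S=1 W=0
Step 7 [NS]: N:car5-GO,E:wait,S:car6-GO,W:wait | queues: N=1 E=0 S=0 W=0
Step 8 [NS]: N:car7-GO,E:wait,S:empty,W:wait | queues: N=0 E=0 S=0 W=0
Car 7 crosses at step 8

8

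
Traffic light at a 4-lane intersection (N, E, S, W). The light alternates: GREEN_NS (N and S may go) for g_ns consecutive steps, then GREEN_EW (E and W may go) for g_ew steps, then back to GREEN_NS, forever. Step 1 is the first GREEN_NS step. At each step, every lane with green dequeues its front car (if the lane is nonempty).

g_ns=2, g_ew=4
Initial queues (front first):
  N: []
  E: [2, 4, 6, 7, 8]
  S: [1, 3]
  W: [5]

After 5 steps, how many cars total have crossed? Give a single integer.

Answer: 6

Derivation:
Step 1 [NS]: N:empty,E:wait,S:car1-GO,W:wait | queues: N=0 E=5 S=1 W=1
Step 2 [NS]: N:empty,E:wait,S:car3-GO,W:wait | queues: N=0 E=5 S=0 W=1
Step 3 [EW]: N:wait,E:car2-GO,S:wait,W:car5-GO | queues: N=0 E=4 S=0 W=0
Step 4 [EW]: N:wait,E:car4-GO,S:wait,W:empty | queues: N=0 E=3 S=0 W=0
Step 5 [EW]: N:wait,E:car6-GO,S:wait,W:empty | queues: N=0 E=2 S=0 W=0
Cars crossed by step 5: 6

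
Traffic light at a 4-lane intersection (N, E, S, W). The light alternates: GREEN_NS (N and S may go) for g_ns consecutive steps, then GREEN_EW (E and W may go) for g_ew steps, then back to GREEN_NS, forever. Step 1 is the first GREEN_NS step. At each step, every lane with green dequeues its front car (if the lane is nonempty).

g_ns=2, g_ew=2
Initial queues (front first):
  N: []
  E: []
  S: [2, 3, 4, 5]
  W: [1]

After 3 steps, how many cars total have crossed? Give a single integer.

Step 1 [NS]: N:empty,E:wait,S:car2-GO,W:wait | queues: N=0 E=0 S=3 W=1
Step 2 [NS]: N:empty,E:wait,S:car3-GO,W:wait | queues: N=0 E=0 S=2 W=1
Step 3 [EW]: N:wait,E:empty,S:wait,W:car1-GO | queues: N=0 E=0 S=2 W=0
Cars crossed by step 3: 3

Answer: 3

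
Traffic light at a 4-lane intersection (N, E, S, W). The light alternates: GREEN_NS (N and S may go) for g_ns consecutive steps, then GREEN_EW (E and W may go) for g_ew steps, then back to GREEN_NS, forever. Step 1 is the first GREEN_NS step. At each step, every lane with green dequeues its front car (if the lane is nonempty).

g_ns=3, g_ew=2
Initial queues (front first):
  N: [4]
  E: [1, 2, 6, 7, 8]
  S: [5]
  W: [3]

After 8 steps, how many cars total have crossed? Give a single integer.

Answer: 5

Derivation:
Step 1 [NS]: N:car4-GO,E:wait,S:car5-GO,W:wait | queues: N=0 E=5 S=0 W=1
Step 2 [NS]: N:empty,E:wait,S:empty,W:wait | queues: N=0 E=5 S=0 W=1
Step 3 [NS]: N:empty,E:wait,S:empty,W:wait | queues: N=0 E=5 S=0 W=1
Step 4 [EW]: N:wait,E:car1-GO,S:wait,W:car3-GO | queues: N=0 E=4 S=0 W=0
Step 5 [EW]: N:wait,E:car2-GO,S:wait,W:empty | queues: N=0 E=3 S=0 W=0
Step 6 [NS]: N:empty,E:wait,S:empty,W:wait | queues: N=0 E=3 S=0 W=0
Step 7 [NS]: N:empty,E:wait,S:empty,W:wait | queues: N=0 E=3 S=0 W=0
Step 8 [NS]: N:empty,E:wait,S:empty,W:wait | queues: N=0 E=3 S=0 W=0
Cars crossed by step 8: 5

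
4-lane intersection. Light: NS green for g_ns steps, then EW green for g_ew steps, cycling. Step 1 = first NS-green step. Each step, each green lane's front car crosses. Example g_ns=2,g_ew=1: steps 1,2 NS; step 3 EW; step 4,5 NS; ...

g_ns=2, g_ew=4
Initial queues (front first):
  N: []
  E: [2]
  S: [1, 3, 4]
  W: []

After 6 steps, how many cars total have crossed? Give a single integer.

Answer: 3

Derivation:
Step 1 [NS]: N:empty,E:wait,S:car1-GO,W:wait | queues: N=0 E=1 S=2 W=0
Step 2 [NS]: N:empty,E:wait,S:car3-GO,W:wait | queues: N=0 E=1 S=1 W=0
Step 3 [EW]: N:wait,E:car2-GO,S:wait,W:empty | queues: N=0 E=0 S=1 W=0
Step 4 [EW]: N:wait,E:empty,S:wait,W:empty | queues: N=0 E=0 S=1 W=0
Step 5 [EW]: N:wait,E:empty,S:wait,W:empty | queues: N=0 E=0 S=1 W=0
Step 6 [EW]: N:wait,E:empty,S:wait,W:empty | queues: N=0 E=0 S=1 W=0
Cars crossed by step 6: 3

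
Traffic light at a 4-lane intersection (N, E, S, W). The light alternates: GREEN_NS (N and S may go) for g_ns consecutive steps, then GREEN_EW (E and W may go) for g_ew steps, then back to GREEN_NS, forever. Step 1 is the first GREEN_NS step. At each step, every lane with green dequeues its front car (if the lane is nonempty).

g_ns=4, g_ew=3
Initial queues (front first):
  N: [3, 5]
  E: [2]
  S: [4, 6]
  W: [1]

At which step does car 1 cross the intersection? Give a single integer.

Step 1 [NS]: N:car3-GO,E:wait,S:car4-GO,W:wait | queues: N=1 E=1 S=1 W=1
Step 2 [NS]: N:car5-GO,E:wait,S:car6-GO,W:wait | queues: N=0 E=1 S=0 W=1
Step 3 [NS]: N:empty,E:wait,S:empty,W:wait | queues: N=0 E=1 S=0 W=1
Step 4 [NS]: N:empty,E:wait,S:empty,W:wait | queues: N=0 E=1 S=0 W=1
Step 5 [EW]: N:wait,E:car2-GO,S:wait,W:car1-GO | queues: N=0 E=0 S=0 W=0
Car 1 crosses at step 5

5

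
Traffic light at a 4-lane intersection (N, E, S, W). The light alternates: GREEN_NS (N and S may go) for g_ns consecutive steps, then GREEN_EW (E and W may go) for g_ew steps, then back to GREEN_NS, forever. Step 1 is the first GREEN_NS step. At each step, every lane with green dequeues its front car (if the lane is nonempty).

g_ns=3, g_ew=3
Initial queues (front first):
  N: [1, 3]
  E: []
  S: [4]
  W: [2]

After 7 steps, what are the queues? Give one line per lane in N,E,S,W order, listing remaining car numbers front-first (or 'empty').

Step 1 [NS]: N:car1-GO,E:wait,S:car4-GO,W:wait | queues: N=1 E=0 S=0 W=1
Step 2 [NS]: N:car3-GO,E:wait,S:empty,W:wait | queues: N=0 E=0 S=0 W=1
Step 3 [NS]: N:empty,E:wait,S:empty,W:wait | queues: N=0 E=0 S=0 W=1
Step 4 [EW]: N:wait,E:empty,S:wait,W:car2-GO | queues: N=0 E=0 S=0 W=0

N: empty
E: empty
S: empty
W: empty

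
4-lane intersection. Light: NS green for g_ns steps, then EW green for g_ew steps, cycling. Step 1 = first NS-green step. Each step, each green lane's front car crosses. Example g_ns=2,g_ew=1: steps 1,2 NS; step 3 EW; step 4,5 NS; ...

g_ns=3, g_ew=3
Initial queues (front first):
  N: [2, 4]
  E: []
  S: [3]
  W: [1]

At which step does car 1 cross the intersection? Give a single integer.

Step 1 [NS]: N:car2-GO,E:wait,S:car3-GO,W:wait | queues: N=1 E=0 S=0 W=1
Step 2 [NS]: N:car4-GO,E:wait,S:empty,W:wait | queues: N=0 E=0 S=0 W=1
Step 3 [NS]: N:empty,E:wait,S:empty,W:wait | queues: N=0 E=0 S=0 W=1
Step 4 [EW]: N:wait,E:empty,S:wait,W:car1-GO | queues: N=0 E=0 S=0 W=0
Car 1 crosses at step 4

4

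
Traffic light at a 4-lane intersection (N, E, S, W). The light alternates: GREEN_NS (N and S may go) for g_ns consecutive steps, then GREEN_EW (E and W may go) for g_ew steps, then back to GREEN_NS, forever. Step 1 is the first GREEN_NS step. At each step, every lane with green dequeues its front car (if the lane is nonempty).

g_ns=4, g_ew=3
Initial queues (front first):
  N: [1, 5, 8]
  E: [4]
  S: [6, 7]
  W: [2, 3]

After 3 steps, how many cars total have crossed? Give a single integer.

Answer: 5

Derivation:
Step 1 [NS]: N:car1-GO,E:wait,S:car6-GO,W:wait | queues: N=2 E=1 S=1 W=2
Step 2 [NS]: N:car5-GO,E:wait,S:car7-GO,W:wait | queues: N=1 E=1 S=0 W=2
Step 3 [NS]: N:car8-GO,E:wait,S:empty,W:wait | queues: N=0 E=1 S=0 W=2
Cars crossed by step 3: 5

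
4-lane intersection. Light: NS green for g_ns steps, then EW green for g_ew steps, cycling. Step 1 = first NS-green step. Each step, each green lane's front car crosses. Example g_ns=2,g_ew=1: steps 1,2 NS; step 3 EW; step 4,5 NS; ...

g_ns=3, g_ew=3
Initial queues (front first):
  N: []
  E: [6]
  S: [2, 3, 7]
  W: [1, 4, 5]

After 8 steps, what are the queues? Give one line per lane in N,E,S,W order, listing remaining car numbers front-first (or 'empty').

Step 1 [NS]: N:empty,E:wait,S:car2-GO,W:wait | queues: N=0 E=1 S=2 W=3
Step 2 [NS]: N:empty,E:wait,S:car3-GO,W:wait | queues: N=0 E=1 S=1 W=3
Step 3 [NS]: N:empty,E:wait,S:car7-GO,W:wait | queues: N=0 E=1 S=0 W=3
Step 4 [EW]: N:wait,E:car6-GO,S:wait,W:car1-GO | queues: N=0 E=0 S=0 W=2
Step 5 [EW]: N:wait,E:empty,S:wait,W:car4-GO | queues: N=0 E=0 S=0 W=1
Step 6 [EW]: N:wait,E:empty,S:wait,W:car5-GO | queues: N=0 E=0 S=0 W=0

N: empty
E: empty
S: empty
W: empty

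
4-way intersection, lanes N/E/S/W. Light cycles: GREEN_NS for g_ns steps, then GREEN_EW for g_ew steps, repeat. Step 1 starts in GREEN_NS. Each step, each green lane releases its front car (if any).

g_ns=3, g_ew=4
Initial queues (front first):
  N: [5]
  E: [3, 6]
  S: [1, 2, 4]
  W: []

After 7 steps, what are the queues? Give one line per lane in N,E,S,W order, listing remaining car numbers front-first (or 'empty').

Step 1 [NS]: N:car5-GO,E:wait,S:car1-GO,W:wait | queues: N=0 E=2 S=2 W=0
Step 2 [NS]: N:empty,E:wait,S:car2-GO,W:wait | queues: N=0 E=2 S=1 W=0
Step 3 [NS]: N:empty,E:wait,S:car4-GO,W:wait | queues: N=0 E=2 S=0 W=0
Step 4 [EW]: N:wait,E:car3-GO,S:wait,W:empty | queues: N=0 E=1 S=0 W=0
Step 5 [EW]: N:wait,E:car6-GO,S:wait,W:empty | queues: N=0 E=0 S=0 W=0

N: empty
E: empty
S: empty
W: empty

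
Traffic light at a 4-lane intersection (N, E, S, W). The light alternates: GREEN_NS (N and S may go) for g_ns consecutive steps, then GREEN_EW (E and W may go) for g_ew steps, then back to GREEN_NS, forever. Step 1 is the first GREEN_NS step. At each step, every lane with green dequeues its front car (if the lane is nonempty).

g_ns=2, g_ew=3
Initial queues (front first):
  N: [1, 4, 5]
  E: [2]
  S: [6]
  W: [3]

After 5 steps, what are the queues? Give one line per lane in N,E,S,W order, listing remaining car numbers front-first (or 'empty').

Step 1 [NS]: N:car1-GO,E:wait,S:car6-GO,W:wait | queues: N=2 E=1 S=0 W=1
Step 2 [NS]: N:car4-GO,E:wait,S:empty,W:wait | queues: N=1 E=1 S=0 W=1
Step 3 [EW]: N:wait,E:car2-GO,S:wait,W:car3-GO | queues: N=1 E=0 S=0 W=0
Step 4 [EW]: N:wait,E:empty,S:wait,W:empty | queues: N=1 E=0 S=0 W=0
Step 5 [EW]: N:wait,E:empty,S:wait,W:empty | queues: N=1 E=0 S=0 W=0

N: 5
E: empty
S: empty
W: empty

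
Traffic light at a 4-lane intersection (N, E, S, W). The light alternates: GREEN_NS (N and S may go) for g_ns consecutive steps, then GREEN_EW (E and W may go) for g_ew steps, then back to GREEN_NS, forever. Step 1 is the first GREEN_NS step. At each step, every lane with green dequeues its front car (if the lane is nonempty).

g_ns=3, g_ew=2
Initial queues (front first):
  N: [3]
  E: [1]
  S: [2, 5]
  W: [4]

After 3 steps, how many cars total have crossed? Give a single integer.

Answer: 3

Derivation:
Step 1 [NS]: N:car3-GO,E:wait,S:car2-GO,W:wait | queues: N=0 E=1 S=1 W=1
Step 2 [NS]: N:empty,E:wait,S:car5-GO,W:wait | queues: N=0 E=1 S=0 W=1
Step 3 [NS]: N:empty,E:wait,S:empty,W:wait | queues: N=0 E=1 S=0 W=1
Cars crossed by step 3: 3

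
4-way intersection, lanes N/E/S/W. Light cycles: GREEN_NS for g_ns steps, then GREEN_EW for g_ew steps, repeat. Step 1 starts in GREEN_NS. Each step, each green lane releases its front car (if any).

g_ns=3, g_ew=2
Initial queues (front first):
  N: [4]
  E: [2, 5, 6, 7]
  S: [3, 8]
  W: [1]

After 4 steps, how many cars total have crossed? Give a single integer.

Answer: 5

Derivation:
Step 1 [NS]: N:car4-GO,E:wait,S:car3-GO,W:wait | queues: N=0 E=4 S=1 W=1
Step 2 [NS]: N:empty,E:wait,S:car8-GO,W:wait | queues: N=0 E=4 S=0 W=1
Step 3 [NS]: N:empty,E:wait,S:empty,W:wait | queues: N=0 E=4 S=0 W=1
Step 4 [EW]: N:wait,E:car2-GO,S:wait,W:car1-GO | queues: N=0 E=3 S=0 W=0
Cars crossed by step 4: 5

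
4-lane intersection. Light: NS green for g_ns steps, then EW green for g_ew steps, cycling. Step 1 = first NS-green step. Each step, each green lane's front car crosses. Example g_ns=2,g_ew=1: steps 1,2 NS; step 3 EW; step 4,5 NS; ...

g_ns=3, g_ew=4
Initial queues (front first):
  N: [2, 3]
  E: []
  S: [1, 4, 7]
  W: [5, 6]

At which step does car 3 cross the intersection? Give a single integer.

Step 1 [NS]: N:car2-GO,E:wait,S:car1-GO,W:wait | queues: N=1 E=0 S=2 W=2
Step 2 [NS]: N:car3-GO,E:wait,S:car4-GO,W:wait | queues: N=0 E=0 S=1 W=2
Step 3 [NS]: N:empty,E:wait,S:car7-GO,W:wait | queues: N=0 E=0 S=0 W=2
Step 4 [EW]: N:wait,E:empty,S:wait,W:car5-GO | queues: N=0 E=0 S=0 W=1
Step 5 [EW]: N:wait,E:empty,S:wait,W:car6-GO | queues: N=0 E=0 S=0 W=0
Car 3 crosses at step 2

2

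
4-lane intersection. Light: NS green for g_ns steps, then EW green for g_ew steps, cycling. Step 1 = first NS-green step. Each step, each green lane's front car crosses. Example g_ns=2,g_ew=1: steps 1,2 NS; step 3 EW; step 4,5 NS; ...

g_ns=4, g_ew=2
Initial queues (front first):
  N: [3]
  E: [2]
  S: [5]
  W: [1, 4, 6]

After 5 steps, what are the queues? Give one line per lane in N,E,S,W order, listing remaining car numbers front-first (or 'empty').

Step 1 [NS]: N:car3-GO,E:wait,S:car5-GO,W:wait | queues: N=0 E=1 S=0 W=3
Step 2 [NS]: N:empty,E:wait,S:empty,W:wait | queues: N=0 E=1 S=0 W=3
Step 3 [NS]: N:empty,E:wait,S:empty,W:wait | queues: N=0 E=1 S=0 W=3
Step 4 [NS]: N:empty,E:wait,S:empty,W:wait | queues: N=0 E=1 S=0 W=3
Step 5 [EW]: N:wait,E:car2-GO,S:wait,W:car1-GO | queues: N=0 E=0 S=0 W=2

N: empty
E: empty
S: empty
W: 4 6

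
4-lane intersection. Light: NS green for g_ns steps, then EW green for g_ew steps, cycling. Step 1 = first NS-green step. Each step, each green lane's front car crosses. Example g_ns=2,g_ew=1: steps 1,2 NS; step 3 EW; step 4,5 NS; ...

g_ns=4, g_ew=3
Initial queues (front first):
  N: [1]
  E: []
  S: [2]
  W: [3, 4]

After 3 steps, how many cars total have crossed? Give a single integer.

Step 1 [NS]: N:car1-GO,E:wait,S:car2-GO,W:wait | queues: N=0 E=0 S=0 W=2
Step 2 [NS]: N:empty,E:wait,S:empty,W:wait | queues: N=0 E=0 S=0 W=2
Step 3 [NS]: N:empty,E:wait,S:empty,W:wait | queues: N=0 E=0 S=0 W=2
Cars crossed by step 3: 2

Answer: 2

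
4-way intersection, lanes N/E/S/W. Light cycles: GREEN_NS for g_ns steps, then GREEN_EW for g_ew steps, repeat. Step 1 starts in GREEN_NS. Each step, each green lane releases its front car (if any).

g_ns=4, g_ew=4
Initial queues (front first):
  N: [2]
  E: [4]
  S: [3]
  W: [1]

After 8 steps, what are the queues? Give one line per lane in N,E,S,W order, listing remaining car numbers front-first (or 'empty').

Step 1 [NS]: N:car2-GO,E:wait,S:car3-GO,W:wait | queues: N=0 E=1 S=0 W=1
Step 2 [NS]: N:empty,E:wait,S:empty,W:wait | queues: N=0 E=1 S=0 W=1
Step 3 [NS]: N:empty,E:wait,S:empty,W:wait | queues: N=0 E=1 S=0 W=1
Step 4 [NS]: N:empty,E:wait,S:empty,W:wait | queues: N=0 E=1 S=0 W=1
Step 5 [EW]: N:wait,E:car4-GO,S:wait,W:car1-GO | queues: N=0 E=0 S=0 W=0

N: empty
E: empty
S: empty
W: empty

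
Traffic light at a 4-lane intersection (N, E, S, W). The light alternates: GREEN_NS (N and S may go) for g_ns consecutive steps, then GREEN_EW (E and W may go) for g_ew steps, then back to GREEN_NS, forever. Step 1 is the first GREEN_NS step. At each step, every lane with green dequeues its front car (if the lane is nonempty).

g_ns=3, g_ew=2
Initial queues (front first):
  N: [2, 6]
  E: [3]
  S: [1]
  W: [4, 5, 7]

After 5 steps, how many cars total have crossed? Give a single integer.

Step 1 [NS]: N:car2-GO,E:wait,S:car1-GO,W:wait | queues: N=1 E=1 S=0 W=3
Step 2 [NS]: N:car6-GO,E:wait,S:empty,W:wait | queues: N=0 E=1 S=0 W=3
Step 3 [NS]: N:empty,E:wait,S:empty,W:wait | queues: N=0 E=1 S=0 W=3
Step 4 [EW]: N:wait,E:car3-GO,S:wait,W:car4-GO | queues: N=0 E=0 S=0 W=2
Step 5 [EW]: N:wait,E:empty,S:wait,W:car5-GO | queues: N=0 E=0 S=0 W=1
Cars crossed by step 5: 6

Answer: 6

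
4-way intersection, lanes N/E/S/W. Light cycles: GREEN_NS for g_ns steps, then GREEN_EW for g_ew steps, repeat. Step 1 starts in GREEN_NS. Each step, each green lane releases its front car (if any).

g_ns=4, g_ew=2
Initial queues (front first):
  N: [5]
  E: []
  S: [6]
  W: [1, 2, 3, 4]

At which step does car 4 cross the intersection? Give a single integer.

Step 1 [NS]: N:car5-GO,E:wait,S:car6-GO,W:wait | queues: N=0 E=0 S=0 W=4
Step 2 [NS]: N:empty,E:wait,S:empty,W:wait | queues: N=0 E=0 S=0 W=4
Step 3 [NS]: N:empty,E:wait,S:empty,W:wait | queues: N=0 E=0 S=0 W=4
Step 4 [NS]: N:empty,E:wait,S:empty,W:wait | queues: N=0 E=0 S=0 W=4
Step 5 [EW]: N:wait,E:empty,S:wait,W:car1-GO | queues: N=0 E=0 S=0 W=3
Step 6 [EW]: N:wait,E:empty,S:wait,W:car2-GO | queues: N=0 E=0 S=0 W=2
Step 7 [NS]: N:empty,E:wait,S:empty,W:wait | queues: N=0 E=0 S=0 W=2
Step 8 [NS]: N:empty,E:wait,S:empty,W:wait | queues: N=0 E=0 S=0 W=2
Step 9 [NS]: N:empty,E:wait,S:empty,W:wait | queues: N=0 E=0 S=0 W=2
Step 10 [NS]: N:empty,E:wait,S:empty,W:wait | queues: N=0 E=0 S=0 W=2
Step 11 [EW]: N:wait,E:empty,S:wait,W:car3-GO | queues: N=0 E=0 S=0 W=1
Step 12 [EW]: N:wait,E:empty,S:wait,W:car4-GO | queues: N=0 E=0 S=0 W=0
Car 4 crosses at step 12

12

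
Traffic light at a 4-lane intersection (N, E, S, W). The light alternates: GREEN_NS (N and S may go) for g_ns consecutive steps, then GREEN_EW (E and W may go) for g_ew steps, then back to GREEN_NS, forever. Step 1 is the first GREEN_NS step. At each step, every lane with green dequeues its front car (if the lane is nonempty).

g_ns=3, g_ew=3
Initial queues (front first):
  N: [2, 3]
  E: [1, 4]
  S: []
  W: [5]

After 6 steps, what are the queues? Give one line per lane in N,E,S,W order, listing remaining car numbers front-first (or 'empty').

Step 1 [NS]: N:car2-GO,E:wait,S:empty,W:wait | queues: N=1 E=2 S=0 W=1
Step 2 [NS]: N:car3-GO,E:wait,S:empty,W:wait | queues: N=0 E=2 S=0 W=1
Step 3 [NS]: N:empty,E:wait,S:empty,W:wait | queues: N=0 E=2 S=0 W=1
Step 4 [EW]: N:wait,E:car1-GO,S:wait,W:car5-GO | queues: N=0 E=1 S=0 W=0
Step 5 [EW]: N:wait,E:car4-GO,S:wait,W:empty | queues: N=0 E=0 S=0 W=0

N: empty
E: empty
S: empty
W: empty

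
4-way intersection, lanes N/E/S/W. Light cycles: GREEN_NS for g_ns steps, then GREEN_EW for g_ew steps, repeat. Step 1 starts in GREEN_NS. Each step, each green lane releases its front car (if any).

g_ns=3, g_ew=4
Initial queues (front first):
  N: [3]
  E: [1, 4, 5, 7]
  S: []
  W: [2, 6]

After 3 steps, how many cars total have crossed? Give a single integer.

Answer: 1

Derivation:
Step 1 [NS]: N:car3-GO,E:wait,S:empty,W:wait | queues: N=0 E=4 S=0 W=2
Step 2 [NS]: N:empty,E:wait,S:empty,W:wait | queues: N=0 E=4 S=0 W=2
Step 3 [NS]: N:empty,E:wait,S:empty,W:wait | queues: N=0 E=4 S=0 W=2
Cars crossed by step 3: 1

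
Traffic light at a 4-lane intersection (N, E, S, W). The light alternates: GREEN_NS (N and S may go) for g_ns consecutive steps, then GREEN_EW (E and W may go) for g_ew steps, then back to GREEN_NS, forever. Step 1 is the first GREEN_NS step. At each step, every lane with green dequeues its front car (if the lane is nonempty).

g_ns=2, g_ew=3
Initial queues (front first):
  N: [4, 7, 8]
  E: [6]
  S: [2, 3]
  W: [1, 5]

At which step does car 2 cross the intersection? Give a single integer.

Step 1 [NS]: N:car4-GO,E:wait,S:car2-GO,W:wait | queues: N=2 E=1 S=1 W=2
Step 2 [NS]: N:car7-GO,E:wait,S:car3-GO,W:wait | queues: N=1 E=1 S=0 W=2
Step 3 [EW]: N:wait,E:car6-GO,S:wait,W:car1-GO | queues: N=1 E=0 S=0 W=1
Step 4 [EW]: N:wait,E:empty,S:wait,W:car5-GO | queues: N=1 E=0 S=0 W=0
Step 5 [EW]: N:wait,E:empty,S:wait,W:empty | queues: N=1 E=0 S=0 W=0
Step 6 [NS]: N:car8-GO,E:wait,S:empty,W:wait | queues: N=0 E=0 S=0 W=0
Car 2 crosses at step 1

1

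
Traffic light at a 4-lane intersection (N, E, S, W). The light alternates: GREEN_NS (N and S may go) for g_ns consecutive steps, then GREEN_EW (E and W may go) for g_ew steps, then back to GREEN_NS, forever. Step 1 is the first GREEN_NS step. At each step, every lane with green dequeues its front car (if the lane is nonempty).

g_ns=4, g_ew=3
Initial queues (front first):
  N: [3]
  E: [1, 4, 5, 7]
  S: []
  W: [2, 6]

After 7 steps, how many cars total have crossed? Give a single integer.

Step 1 [NS]: N:car3-GO,E:wait,S:empty,W:wait | queues: N=0 E=4 S=0 W=2
Step 2 [NS]: N:empty,E:wait,S:empty,W:wait | queues: N=0 E=4 S=0 W=2
Step 3 [NS]: N:empty,E:wait,S:empty,W:wait | queues: N=0 E=4 S=0 W=2
Step 4 [NS]: N:empty,E:wait,S:empty,W:wait | queues: N=0 E=4 S=0 W=2
Step 5 [EW]: N:wait,E:car1-GO,S:wait,W:car2-GO | queues: N=0 E=3 S=0 W=1
Step 6 [EW]: N:wait,E:car4-GO,S:wait,W:car6-GO | queues: N=0 E=2 S=0 W=0
Step 7 [EW]: N:wait,E:car5-GO,S:wait,W:empty | queues: N=0 E=1 S=0 W=0
Cars crossed by step 7: 6

Answer: 6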